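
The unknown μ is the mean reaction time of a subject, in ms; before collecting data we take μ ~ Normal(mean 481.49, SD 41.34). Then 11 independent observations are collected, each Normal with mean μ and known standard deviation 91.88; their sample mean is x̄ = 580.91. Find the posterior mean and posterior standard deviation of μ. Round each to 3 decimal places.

With known σ, the Normal prior is conjugate. Weight on the data is w = (n/σ²)/(n/σ² + 1/τ₀²) = 0.00130302/(0.00130302+0.00058514) = 0.69010.
Posterior mean = w·x̄ + (1−w)·μ₀ = 0.69010·580.91 + 0.30990·481.49 = 550.100. Posterior variance = 1/(0.00130302+0.00058514) = 529.617, so SD = 23.013.

Posterior mean ≈ 550.100; posterior SD ≈ 23.013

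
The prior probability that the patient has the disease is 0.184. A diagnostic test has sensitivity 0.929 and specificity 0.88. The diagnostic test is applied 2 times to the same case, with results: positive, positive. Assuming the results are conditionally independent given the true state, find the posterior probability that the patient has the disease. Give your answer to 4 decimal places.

Posterior P(H) ≈ 0.9311

With H the event that the patient has the disease, the joint likelihood of the observed sequence is P(data|H) = 0.929·0.929 = 0.86304 and P(data|¬H) = 0.12·0.12 = 0.014400.
Bayes: P(H|data) = 0.184·0.86304 / (0.184·0.86304 + 0.816·0.014400) = 0.15880/0.17055 = 0.9311.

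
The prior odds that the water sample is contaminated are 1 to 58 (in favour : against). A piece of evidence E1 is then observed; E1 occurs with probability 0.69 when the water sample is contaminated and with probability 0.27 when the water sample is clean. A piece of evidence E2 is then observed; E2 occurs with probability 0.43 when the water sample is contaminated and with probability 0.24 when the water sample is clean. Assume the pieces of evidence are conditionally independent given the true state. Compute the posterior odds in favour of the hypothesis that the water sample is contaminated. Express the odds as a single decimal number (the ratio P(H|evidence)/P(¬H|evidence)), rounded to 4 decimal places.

Posterior odds ≈ 0.0789

Prior odds = 1/58 = 0.017241. In log-odds, ln(0.017241) = -4.0604.
Add log likelihood ratios: ln(2.5556) + ln(1.7917) = 1.5214.
Posterior log-odds = -2.5390, so posterior odds = exp(-2.5390) = 0.078943.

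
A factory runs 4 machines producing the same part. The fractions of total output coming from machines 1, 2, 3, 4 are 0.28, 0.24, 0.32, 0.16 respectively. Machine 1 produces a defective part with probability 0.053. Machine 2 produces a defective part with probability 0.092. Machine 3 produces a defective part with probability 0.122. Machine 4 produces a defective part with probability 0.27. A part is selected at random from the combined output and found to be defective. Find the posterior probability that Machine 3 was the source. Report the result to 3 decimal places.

P(defective|M1) = 0.053; P(defective|M2) = 0.092; P(defective|M3) = 0.122; P(defective|M4) = 0.27.
Prior × likelihood for each source: 0.28·0.053=0.01484, 0.24·0.092=0.02208, 0.32·0.122=0.03904, 0.16·0.27=0.04320. Summing gives P(defective) = 0.11916.
P(Machine 3 | defective) = 0.03904 / 0.11916 = 0.328.

Posterior probability ≈ 0.328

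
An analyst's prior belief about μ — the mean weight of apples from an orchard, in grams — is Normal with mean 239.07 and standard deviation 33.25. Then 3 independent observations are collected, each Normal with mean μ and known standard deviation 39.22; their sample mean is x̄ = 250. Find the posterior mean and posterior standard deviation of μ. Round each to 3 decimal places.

Posterior mean ≈ 246.537; posterior SD ≈ 18.716

Prior precision 1/τ₀² = 1/33.25² = 0.00090452; data precision n/σ² = 3/39.22² = 0.00195032.
Posterior precision = 0.00090452 + 0.00195032 = 0.00285484, giving posterior SD = 1/√0.00285484 = 18.716.
Posterior mean = (0.00090452·239.07 + 0.00195032·250) / 0.00285484 = 246.537.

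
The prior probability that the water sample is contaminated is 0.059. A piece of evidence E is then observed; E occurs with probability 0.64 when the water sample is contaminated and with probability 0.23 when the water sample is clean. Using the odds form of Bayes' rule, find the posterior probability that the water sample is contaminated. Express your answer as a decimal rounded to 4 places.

Prior odds = 0.059/(1−0.059) = 0.062699. In log-odds, ln(0.062699) = -2.7694.
Add log likelihood ratio: ln(2.7826) = 1.0234.
Posterior log-odds = -1.7460, so posterior odds = exp(-1.7460) = 0.17447. Converting, P(H|E) = 0.17447/1.1745 = 0.1486.

Posterior probability ≈ 0.1486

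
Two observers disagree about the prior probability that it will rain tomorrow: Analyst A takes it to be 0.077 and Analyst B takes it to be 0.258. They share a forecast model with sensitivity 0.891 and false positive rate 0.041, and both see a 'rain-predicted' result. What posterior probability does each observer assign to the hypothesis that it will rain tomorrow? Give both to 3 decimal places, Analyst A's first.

Analyst A: 0.644; Analyst B: 0.883

P('+'|H) = 0.891, P('+'|¬H) = 0.041.
Analyst A: numerator 0.891·0.077 = 0.068607; evidence = 0.068607+0.041·0.923 = 0.10645; posterior = 0.644.
Analyst B: numerator 0.891·0.258 = 0.22988; evidence = 0.22988+0.041·0.742 = 0.26030; posterior = 0.883.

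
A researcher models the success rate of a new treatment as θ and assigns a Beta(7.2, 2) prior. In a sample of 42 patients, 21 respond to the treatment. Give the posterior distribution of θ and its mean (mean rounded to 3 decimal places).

The binomial likelihood is conjugate to the Beta prior: with 21 successes and 21 failures, the posterior is Beta(7.2+21, 2+21) = Beta(28.2, 23).
E[θ | data] = 28.2/(28.2+23) = 0.551.

Posterior: Beta(28.2, 23); mean ≈ 0.551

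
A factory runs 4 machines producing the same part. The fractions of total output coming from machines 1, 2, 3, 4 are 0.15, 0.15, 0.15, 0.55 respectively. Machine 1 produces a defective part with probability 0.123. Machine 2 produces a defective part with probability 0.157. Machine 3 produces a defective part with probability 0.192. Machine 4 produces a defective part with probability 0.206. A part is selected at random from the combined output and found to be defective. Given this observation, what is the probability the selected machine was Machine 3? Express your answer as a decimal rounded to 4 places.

Tabulate prior·likelihood by source: [1] prior 0.15, lik 0.123, product 0.01845; [2] prior 0.15, lik 0.157, product 0.02355; [3] prior 0.15, lik 0.192, product 0.02880; [4] prior 0.55, lik 0.206, product 0.1133.
Normalizing constant = 0.18410; the posterior for Machine 3 is its product over the sum, 0.02880/0.18410 = 0.1564.

Posterior probability ≈ 0.1564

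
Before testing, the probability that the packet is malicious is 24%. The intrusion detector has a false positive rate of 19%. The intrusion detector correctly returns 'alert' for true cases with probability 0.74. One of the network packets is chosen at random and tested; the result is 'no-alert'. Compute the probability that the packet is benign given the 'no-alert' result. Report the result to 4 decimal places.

Write H for 'the packet is malicious'. Prior odds H:¬H = 0.24/0.76 = 0.31579. For the 'no-alert' outcome, the likelihood ratio is 0.26/0.81 = 0.32099.
Posterior odds = 0.31579 × 0.32099 = 0.10136, so P(H|E) = 0.10136/(1+0.10136) = 0.0920. Then P(¬H|E) = 1 − 0.0920 = 0.9080.

P(¬H | E) ≈ 0.9080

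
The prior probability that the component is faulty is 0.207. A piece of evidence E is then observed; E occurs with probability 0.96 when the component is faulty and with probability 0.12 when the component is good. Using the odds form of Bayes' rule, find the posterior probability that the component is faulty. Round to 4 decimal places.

Posterior probability ≈ 0.6762

Prior odds = 0.207/(1−0.207) = 0.26103.
Likelihood ratio for E = 0.96/0.12 = 8.0000.
Posterior odds = prior odds × LR = 2.0883.
Posterior probability = odds/(1+odds) = 2.0883/3.0883 = 0.6762.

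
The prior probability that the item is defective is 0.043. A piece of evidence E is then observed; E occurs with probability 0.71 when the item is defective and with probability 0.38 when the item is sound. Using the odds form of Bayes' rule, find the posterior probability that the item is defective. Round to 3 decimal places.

Posterior probability ≈ 0.077

Prior odds = 0.043/(1−0.043) = 0.044932.
Likelihood ratio for E = 0.71/0.38 = 1.8684.
Posterior odds = prior odds × LR = 0.083952.
Posterior probability = odds/(1+odds) = 0.083952/1.0840 = 0.077.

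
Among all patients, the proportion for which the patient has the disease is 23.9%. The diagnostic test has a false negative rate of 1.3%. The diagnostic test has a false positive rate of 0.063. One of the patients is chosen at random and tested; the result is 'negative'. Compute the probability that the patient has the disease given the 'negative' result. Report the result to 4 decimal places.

Let H be the event that the patient has the disease. P(H) = 0.239, so P(¬H) = 0.761. With E the 'negative' result, P(E|H) = 0.013 and P(E|¬H) = 0.937.
P(E) = 0.013·0.239 + 0.937·0.761 = 0.0031070 + 0.71306 = 0.71616.
By Bayes' theorem, P(H|E) = 0.0031070 / 0.71616 = 0.0043.

P(H | E) ≈ 0.0043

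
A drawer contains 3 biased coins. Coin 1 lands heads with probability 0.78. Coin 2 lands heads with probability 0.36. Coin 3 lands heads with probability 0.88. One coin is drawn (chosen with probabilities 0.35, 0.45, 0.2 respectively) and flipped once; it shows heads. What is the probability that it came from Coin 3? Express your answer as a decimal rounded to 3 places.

Tabulate prior·likelihood by source: [1] prior 0.35, lik 0.78, product 0.2730; [2] prior 0.45, lik 0.36, product 0.1620; [3] prior 0.2, lik 0.88, product 0.1760.
Normalizing constant = 0.61100; the posterior for Coin 3 is its product over the sum, 0.1760/0.61100 = 0.288.

Posterior probability ≈ 0.288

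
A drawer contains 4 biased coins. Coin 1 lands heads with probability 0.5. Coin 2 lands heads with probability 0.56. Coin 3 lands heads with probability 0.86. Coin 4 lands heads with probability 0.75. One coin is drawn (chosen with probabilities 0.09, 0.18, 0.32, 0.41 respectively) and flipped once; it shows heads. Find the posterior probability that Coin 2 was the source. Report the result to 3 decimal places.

P(heads|C1) = 0.5; P(heads|C2) = 0.56; P(heads|C3) = 0.86; P(heads|C4) = 0.75.
Prior × likelihood for each source: 0.09·0.5=0.04500, 0.18·0.56=0.1008, 0.32·0.86=0.2752, 0.41·0.75=0.3075. Summing gives P(heads) = 0.72850.
P(Coin 2 | heads) = 0.1008 / 0.72850 = 0.138.

Posterior probability ≈ 0.138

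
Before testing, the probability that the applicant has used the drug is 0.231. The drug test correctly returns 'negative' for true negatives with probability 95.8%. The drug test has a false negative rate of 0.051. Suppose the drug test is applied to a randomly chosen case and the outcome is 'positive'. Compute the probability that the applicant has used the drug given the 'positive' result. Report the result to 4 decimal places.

Let H be the event that the applicant has used the drug. P(H) = 0.231, so P(¬H) = 0.769. With E the 'positive' result, P(E|H) = 0.949 and P(E|¬H) = 0.042.
P(E) = 0.949·0.231 + 0.042·0.769 = 0.21922 + 0.032298 = 0.25152.
By Bayes' theorem, P(H|E) = 0.21922 / 0.25152 = 0.8716.

P(H | E) ≈ 0.8716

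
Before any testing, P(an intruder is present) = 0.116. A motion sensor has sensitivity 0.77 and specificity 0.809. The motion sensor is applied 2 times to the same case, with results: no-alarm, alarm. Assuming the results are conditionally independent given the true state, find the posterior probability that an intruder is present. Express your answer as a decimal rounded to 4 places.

Let H be the event that an intruder is present; start with P(H) = 0.116. P('alarm'|H) = 0.77, P('alarm'|¬H) = 0.191.
Update on result 1 ('no-alarm'): P(H) ← 0.23·0.1160 / (0.23·0.1160 + 0.809·0.8840) = 0.026680/0.74184 = 0.0360.
Update on result 2 ('alarm'): P(H) ← 0.77·0.0360 / (0.77·0.0360 + 0.191·0.9640) = 0.027693/0.21182 = 0.1307.

Posterior P(H) ≈ 0.1307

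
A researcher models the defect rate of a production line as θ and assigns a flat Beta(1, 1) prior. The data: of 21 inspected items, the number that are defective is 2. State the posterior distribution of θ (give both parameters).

Observing 2 successes and 19 failures updates Beta(1, 1) by adding the success and failure counts to the two shape parameters: α = 1+2 = 3, β = 1+19 = 20.

Posterior: Beta(3, 20)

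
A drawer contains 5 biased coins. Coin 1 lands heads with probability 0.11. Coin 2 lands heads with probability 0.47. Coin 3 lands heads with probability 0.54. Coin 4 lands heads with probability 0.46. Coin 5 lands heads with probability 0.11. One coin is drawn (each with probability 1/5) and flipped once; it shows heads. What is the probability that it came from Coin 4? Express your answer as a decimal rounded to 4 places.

P(heads|C1) = 0.11; P(heads|C2) = 0.47; P(heads|C3) = 0.54; P(heads|C4) = 0.46; P(heads|C5) = 0.11.
Prior × likelihood for each source: 0.2·0.11=0.02200, 0.2·0.47=0.09400, 0.2·0.54=0.1080, 0.2·0.46=0.09200, 0.2·0.11=0.02200. Summing gives P(heads) = 0.33800.
P(Coin 4 | heads) = 0.09200 / 0.33800 = 0.2722.

Posterior probability ≈ 0.2722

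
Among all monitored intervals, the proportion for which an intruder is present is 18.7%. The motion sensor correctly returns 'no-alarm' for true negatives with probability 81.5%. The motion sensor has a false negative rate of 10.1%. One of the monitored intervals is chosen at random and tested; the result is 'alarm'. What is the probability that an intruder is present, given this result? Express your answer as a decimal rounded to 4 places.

P(H | E) ≈ 0.5278

Write H for 'an intruder is present'. Prior odds H:¬H = 0.187/0.813 = 0.23001. For the 'alarm' outcome, the likelihood ratio is 0.899/0.185 = 4.8595.
Posterior odds = 0.23001 × 4.8595 = 1.1177, so P(H|E) = 1.1177/(1+1.1177) = 0.5278.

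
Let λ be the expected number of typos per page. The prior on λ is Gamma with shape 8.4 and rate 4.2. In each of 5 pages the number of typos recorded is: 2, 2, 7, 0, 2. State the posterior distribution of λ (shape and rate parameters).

Posterior: Gamma(shape=21.4, rate=9.2)

Total count ∑xᵢ = 13 over n = 5 pages.
Gamma is conjugate to the Poisson likelihood: posterior is Gamma(shape = 8.4+13 = 21.4, rate = 4.2+5 = 9.2).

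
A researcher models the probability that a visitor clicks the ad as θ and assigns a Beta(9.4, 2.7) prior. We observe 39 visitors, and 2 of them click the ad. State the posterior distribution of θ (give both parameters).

Observing 2 successes and 37 failures updates Beta(9.4, 2.7) by adding the success and failure counts to the two shape parameters: α = 9.4+2 = 11.4, β = 2.7+37 = 39.7.

Posterior: Beta(11.4, 39.7)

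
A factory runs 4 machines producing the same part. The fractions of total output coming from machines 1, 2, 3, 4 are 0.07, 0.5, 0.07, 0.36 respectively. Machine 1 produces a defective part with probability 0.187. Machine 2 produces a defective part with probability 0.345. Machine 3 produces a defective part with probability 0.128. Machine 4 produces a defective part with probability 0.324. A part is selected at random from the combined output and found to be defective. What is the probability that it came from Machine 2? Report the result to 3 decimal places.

Posterior probability ≈ 0.554

P(defective|M1) = 0.187; P(defective|M2) = 0.345; P(defective|M3) = 0.128; P(defective|M4) = 0.324.
Prior × likelihood for each source: 0.07·0.187=0.01309, 0.5·0.345=0.1725, 0.07·0.128=0.008960, 0.36·0.324=0.1166. Summing gives P(defective) = 0.31119.
P(Machine 2 | defective) = 0.1725 / 0.31119 = 0.554.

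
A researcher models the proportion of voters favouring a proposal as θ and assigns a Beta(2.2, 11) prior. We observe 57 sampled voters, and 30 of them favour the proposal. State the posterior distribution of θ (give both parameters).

Observing 30 successes and 27 failures updates Beta(2.2, 11) by adding the success and failure counts to the two shape parameters: α = 2.2+30 = 32.2, β = 11+27 = 38.

Posterior: Beta(32.2, 38)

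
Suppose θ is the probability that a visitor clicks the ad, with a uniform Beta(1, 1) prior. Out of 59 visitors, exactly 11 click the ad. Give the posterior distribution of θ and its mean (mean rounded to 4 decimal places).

Posterior: Beta(12, 49); mean ≈ 0.1967

Observing 11 successes and 48 failures updates Beta(1, 1) by adding the success and failure counts to the two shape parameters: α = 1+11 = 12, β = 1+48 = 49.
Posterior mean = α/(α+β) = 12/61 = 0.1967.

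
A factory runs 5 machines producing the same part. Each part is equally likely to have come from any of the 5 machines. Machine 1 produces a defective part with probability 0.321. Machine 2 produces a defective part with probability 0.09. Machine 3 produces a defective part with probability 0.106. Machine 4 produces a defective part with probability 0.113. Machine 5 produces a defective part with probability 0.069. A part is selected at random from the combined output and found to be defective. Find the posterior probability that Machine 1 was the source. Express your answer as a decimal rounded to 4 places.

P(defective|M1) = 0.321; P(defective|M2) = 0.09; P(defective|M3) = 0.106; P(defective|M4) = 0.113; P(defective|M5) = 0.069.
Prior × likelihood for each source: 0.2·0.321=0.06420, 0.2·0.09=0.01800, 0.2·0.106=0.02120, 0.2·0.113=0.02260, 0.2·0.069=0.01380. Summing gives P(defective) = 0.13980.
P(Machine 1 | defective) = 0.06420 / 0.13980 = 0.4592.

Posterior probability ≈ 0.4592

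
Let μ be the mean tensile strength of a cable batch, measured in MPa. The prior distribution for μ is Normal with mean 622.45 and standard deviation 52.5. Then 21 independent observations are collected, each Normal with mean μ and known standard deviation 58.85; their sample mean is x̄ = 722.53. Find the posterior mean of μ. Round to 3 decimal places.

With known σ, the Normal prior is conjugate. Weight on the data is w = (n/σ²)/(n/σ² + 1/τ₀²) = 0.00606354/(0.00606354+0.00036281) = 0.94354.
Posterior mean = w·x̄ + (1−w)·μ₀ = 0.94354·722.53 + 0.056457·622.45 = 716.880.

Posterior mean ≈ 716.880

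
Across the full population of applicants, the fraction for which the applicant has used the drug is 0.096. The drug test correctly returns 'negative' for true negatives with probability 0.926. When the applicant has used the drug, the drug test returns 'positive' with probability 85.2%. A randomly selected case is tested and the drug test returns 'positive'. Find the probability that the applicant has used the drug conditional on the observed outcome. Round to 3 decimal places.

P(H | E) ≈ 0.550

Write H for 'the applicant has used the drug'. Prior odds H:¬H = 0.096/0.904 = 0.10619. For the 'positive' outcome, the likelihood ratio is 0.852/0.074 = 11.514.
Posterior odds = 0.10619 × 11.514 = 1.2227, so P(H|E) = 1.2227/(1+1.2227) = 0.550.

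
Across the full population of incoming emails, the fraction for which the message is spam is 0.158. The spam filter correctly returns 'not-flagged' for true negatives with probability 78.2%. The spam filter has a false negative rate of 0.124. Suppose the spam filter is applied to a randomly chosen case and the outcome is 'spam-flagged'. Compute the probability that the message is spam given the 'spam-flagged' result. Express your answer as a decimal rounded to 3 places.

Write H for 'the message is spam'. Prior odds H:¬H = 0.158/0.842 = 0.18765. For the 'spam-flagged' outcome, the likelihood ratio is 0.876/0.218 = 4.0183.
Posterior odds = 0.18765 × 4.0183 = 0.75404, so P(H|E) = 0.75404/(1+0.75404) = 0.430.

P(H | E) ≈ 0.430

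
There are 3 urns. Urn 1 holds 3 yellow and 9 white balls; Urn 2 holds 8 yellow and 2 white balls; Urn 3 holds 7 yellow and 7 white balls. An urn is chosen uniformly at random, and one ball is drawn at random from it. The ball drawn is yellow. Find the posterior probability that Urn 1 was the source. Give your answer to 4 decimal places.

P(yellow|Urn 1) = 0.25; P(yellow|Urn 2) = 0.8; P(yellow|Urn 3) = 0.5.
Prior × likelihood for each source: 0.333333·0.25=0.08333, 0.333333·0.8=0.2667, 0.333333·0.5=0.1667. Summing gives P(yellow) = 0.51667.
P(Urn 1 | yellow) = 0.08333 / 0.51667 = 0.1613.

Posterior probability ≈ 0.1613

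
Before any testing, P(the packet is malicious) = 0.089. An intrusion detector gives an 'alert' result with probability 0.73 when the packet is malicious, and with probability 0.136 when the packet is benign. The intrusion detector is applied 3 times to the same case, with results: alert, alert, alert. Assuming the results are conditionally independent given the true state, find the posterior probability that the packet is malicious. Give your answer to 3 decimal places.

Posterior P(H) ≈ 0.938

With H the event that the packet is malicious, the joint likelihood of the observed sequence is P(data|H) = 0.73·0.73·0.73 = 0.38902 and P(data|¬H) = 0.136·0.136·0.136 = 0.0025155.
Bayes: P(H|data) = 0.089·0.38902 / (0.089·0.38902 + 0.911·0.0025155) = 0.034623/0.036914 = 0.9379.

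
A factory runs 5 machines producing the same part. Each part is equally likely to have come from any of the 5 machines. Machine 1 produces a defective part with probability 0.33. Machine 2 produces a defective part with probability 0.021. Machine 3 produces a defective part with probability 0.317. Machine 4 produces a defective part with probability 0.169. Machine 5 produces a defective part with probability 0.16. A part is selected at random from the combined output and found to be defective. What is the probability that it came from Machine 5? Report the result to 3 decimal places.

P(defective|M1) = 0.33; P(defective|M2) = 0.021; P(defective|M3) = 0.317; P(defective|M4) = 0.169; P(defective|M5) = 0.16.
Prior × likelihood for each source: 0.2·0.33=0.06600, 0.2·0.021=0.004200, 0.2·0.317=0.06340, 0.2·0.169=0.03380, 0.2·0.16=0.03200. Summing gives P(defective) = 0.19940.
P(Machine 5 | defective) = 0.03200 / 0.19940 = 0.160.

Posterior probability ≈ 0.160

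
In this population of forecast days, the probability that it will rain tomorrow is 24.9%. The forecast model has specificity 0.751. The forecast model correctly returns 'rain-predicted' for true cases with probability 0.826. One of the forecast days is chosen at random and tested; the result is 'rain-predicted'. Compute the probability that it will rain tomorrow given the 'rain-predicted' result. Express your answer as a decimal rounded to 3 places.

Write H for 'it will rain tomorrow'. Prior odds H:¬H = 0.249/0.751 = 0.33156. For the 'rain-predicted' outcome, the likelihood ratio is 0.826/0.249 = 3.3173.
Posterior odds = 0.33156 × 3.3173 = 1.0999, so P(H|E) = 1.0999/(1+1.0999) = 0.524.

P(H | E) ≈ 0.524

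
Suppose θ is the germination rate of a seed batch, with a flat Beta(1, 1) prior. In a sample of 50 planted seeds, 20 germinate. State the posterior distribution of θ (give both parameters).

Posterior: Beta(21, 31)

Observing 20 successes and 30 failures updates Beta(1, 1) by adding the success and failure counts to the two shape parameters: α = 1+20 = 21, β = 1+30 = 31.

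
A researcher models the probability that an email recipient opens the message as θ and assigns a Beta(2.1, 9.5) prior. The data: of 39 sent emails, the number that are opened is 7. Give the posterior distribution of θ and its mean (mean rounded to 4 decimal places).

Posterior: Beta(9.1, 41.5); mean ≈ 0.1798

Observing 7 successes and 32 failures updates Beta(2.1, 9.5) by adding the success and failure counts to the two shape parameters: α = 2.1+7 = 9.1, β = 9.5+32 = 41.5.
E[θ | data] = 9.1/(9.1+41.5) = 0.1798.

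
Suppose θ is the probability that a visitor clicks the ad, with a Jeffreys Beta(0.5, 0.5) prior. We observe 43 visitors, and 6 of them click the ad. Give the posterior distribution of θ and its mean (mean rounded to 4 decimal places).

The binomial likelihood is conjugate to the Beta prior: with 6 successes and 37 failures, the posterior is Beta(0.5+6, 0.5+37) = Beta(6.5, 37.5).
Posterior mean = α/(α+β) = 6.5/44 = 0.1477.

Posterior: Beta(6.5, 37.5); mean ≈ 0.1477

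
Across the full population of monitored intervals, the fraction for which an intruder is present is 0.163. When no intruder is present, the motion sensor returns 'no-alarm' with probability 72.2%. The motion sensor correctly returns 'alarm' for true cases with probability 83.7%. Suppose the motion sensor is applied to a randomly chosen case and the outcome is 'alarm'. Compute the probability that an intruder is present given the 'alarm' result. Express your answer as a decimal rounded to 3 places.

P(H | E) ≈ 0.370

Write H for 'an intruder is present'. Prior odds H:¬H = 0.163/0.837 = 0.19474. For the 'alarm' outcome, the likelihood ratio is 0.837/0.278 = 3.0108.
Posterior odds = 0.19474 × 3.0108 = 0.58633, so P(H|E) = 0.58633/(1+0.58633) = 0.370.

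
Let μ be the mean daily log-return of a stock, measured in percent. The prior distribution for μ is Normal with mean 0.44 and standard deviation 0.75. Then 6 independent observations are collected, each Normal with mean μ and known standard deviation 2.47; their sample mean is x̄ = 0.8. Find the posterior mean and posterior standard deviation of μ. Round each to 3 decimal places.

Posterior mean ≈ 0.568; posterior SD ≈ 0.602

Prior precision 1/τ₀² = 1/0.75² = 1.77778; data precision n/σ² = 6/2.47² = 0.983461.
Posterior precision = 1.77778 + 0.983461 = 2.76124, giving posterior SD = 1/√2.76124 = 0.602.
Posterior mean = (1.77778·0.44 + 0.983461·0.8) / 2.76124 = 0.568.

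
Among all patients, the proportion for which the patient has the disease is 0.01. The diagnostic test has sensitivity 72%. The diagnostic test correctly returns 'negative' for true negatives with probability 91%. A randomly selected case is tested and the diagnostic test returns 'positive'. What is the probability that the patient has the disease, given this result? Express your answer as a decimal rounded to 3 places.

P(H | E) ≈ 0.075

Let H be the event that the patient has the disease. P(H) = 0.01, so P(¬H) = 0.99. With E the 'positive' result, P(E|H) = 0.72 and P(E|¬H) = 0.09.
P(E) = 0.72·0.01 + 0.09·0.99 = 0.0072000 + 0.089100 = 0.096300.
By Bayes' theorem, P(H|E) = 0.0072000 / 0.096300 = 0.075.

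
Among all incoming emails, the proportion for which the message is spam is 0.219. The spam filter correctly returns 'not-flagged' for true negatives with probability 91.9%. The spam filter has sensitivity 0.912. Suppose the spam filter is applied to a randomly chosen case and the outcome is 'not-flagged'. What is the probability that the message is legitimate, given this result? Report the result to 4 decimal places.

Let H be the event that the message is spam. P(H) = 0.219, so P(¬H) = 0.781. With E the 'not-flagged' result, P(E|H) = 0.088 and P(E|¬H) = 0.919.
P(E) = 0.088·0.219 + 0.919·0.781 = 0.019272 + 0.71774 = 0.73701.
By Bayes' theorem, P(H|E) = 0.019272 / 0.73701 = 0.0261. Hence P(¬H|E) = 1 − 0.0261 = 0.9739.

P(¬H | E) ≈ 0.9739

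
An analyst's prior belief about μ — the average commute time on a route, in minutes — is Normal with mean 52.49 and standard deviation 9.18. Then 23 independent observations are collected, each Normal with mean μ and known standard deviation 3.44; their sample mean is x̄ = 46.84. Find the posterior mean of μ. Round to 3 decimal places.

Prior precision 1/τ₀² = 1/9.18² = 0.0118663; data precision n/σ² = 23/3.44² = 1.94362.
Posterior precision = 0.0118663 + 1.94362 = 1.95548.
Posterior mean = (0.0118663·52.49 + 1.94362·46.84) / 1.95548 = 46.874.

Posterior mean ≈ 46.874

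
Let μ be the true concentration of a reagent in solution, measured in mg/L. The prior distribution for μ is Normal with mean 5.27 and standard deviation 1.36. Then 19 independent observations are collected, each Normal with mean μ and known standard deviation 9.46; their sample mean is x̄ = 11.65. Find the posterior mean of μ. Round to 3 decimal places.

With known σ, the Normal prior is conjugate. Weight on the data is w = (n/σ²)/(n/σ² + 1/τ₀²) = 0.212310/(0.212310+0.540657) = 0.28196.
Posterior mean = w·x̄ + (1−w)·μ₀ = 0.28196·11.65 + 0.71804·5.27 = 7.069.

Posterior mean ≈ 7.069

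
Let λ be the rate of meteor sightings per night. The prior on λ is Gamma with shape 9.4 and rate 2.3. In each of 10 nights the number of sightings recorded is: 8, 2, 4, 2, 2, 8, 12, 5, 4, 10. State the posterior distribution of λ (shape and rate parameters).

Posterior: Gamma(shape=66.4, rate=12.3)

The Poisson likelihood adds the total count to the shape and the number of exposure periods to the rate. Here ∑xᵢ = 57 and n = 10, so shape 9.4→66.4 and rate 2.3→12.3.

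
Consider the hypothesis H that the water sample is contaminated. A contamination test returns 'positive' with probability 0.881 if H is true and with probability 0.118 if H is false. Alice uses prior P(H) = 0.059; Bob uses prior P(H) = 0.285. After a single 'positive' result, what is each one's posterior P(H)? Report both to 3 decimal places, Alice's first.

The likelihood ratio for a 'positive' result is 0.881/0.118 = 7.4661.
Alice: prior odds 0.059/0.941 = 0.062699; posterior odds 0.46812; posterior probability 0.319.
Bob: prior odds 0.285/0.715 = 0.39860; posterior odds 2.9760; posterior probability 0.748.

Alice: 0.319; Bob: 0.748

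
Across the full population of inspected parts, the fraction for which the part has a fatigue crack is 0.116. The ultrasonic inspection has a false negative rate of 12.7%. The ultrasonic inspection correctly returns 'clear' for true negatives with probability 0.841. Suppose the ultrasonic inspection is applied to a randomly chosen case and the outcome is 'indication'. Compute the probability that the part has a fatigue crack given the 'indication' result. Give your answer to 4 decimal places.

P(H | E) ≈ 0.4188

Let H be the event that the part has a fatigue crack. P(H) = 0.116, so P(¬H) = 0.884. With E the 'indication' result, P(E|H) = 0.873 and P(E|¬H) = 0.159.
P(E) = 0.873·0.116 + 0.159·0.884 = 0.10127 + 0.14056 = 0.24182.
By Bayes' theorem, P(H|E) = 0.10127 / 0.24182 = 0.4188.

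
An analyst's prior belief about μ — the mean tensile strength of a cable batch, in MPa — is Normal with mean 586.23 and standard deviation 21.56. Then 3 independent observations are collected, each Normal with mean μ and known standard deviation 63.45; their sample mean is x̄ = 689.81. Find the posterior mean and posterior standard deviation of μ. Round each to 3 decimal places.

Prior precision 1/τ₀² = 1/21.56² = 0.00215131; data precision n/σ² = 3/63.45² = 0.00074517.
Posterior precision = 0.00215131 + 0.00074517 = 0.00289648, giving posterior SD = 1/√0.00289648 = 18.581.
Posterior mean = (0.00215131·586.23 + 0.00074517·689.81) / 0.00289648 = 612.878.

Posterior mean ≈ 612.878; posterior SD ≈ 18.581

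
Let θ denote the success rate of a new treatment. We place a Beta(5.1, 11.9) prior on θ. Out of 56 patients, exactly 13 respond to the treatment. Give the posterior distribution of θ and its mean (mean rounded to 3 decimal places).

Observing 13 successes and 43 failures updates Beta(5.1, 11.9) by adding the success and failure counts to the two shape parameters: α = 5.1+13 = 18.1, β = 11.9+43 = 54.9.
E[θ | data] = 18.1/(18.1+54.9) = 0.248.

Posterior: Beta(18.1, 54.9); mean ≈ 0.248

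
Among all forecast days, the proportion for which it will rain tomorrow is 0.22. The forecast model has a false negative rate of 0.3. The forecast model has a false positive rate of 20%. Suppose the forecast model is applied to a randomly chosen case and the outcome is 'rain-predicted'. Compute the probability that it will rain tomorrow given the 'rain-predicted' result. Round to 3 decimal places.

P(H | E) ≈ 0.497

Let H be the event that it will rain tomorrow. P(H) = 0.22, so P(¬H) = 0.78. With E the 'rain-predicted' result, P(E|H) = 0.7 and P(E|¬H) = 0.2.
P(E) = 0.7·0.22 + 0.2·0.78 = 0.15400 + 0.15600 = 0.31000.
By Bayes' theorem, P(H|E) = 0.15400 / 0.31000 = 0.497.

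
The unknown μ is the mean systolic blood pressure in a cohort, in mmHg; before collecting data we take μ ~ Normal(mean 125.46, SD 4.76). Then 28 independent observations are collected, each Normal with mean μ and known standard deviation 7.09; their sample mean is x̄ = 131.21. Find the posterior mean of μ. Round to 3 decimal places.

With known σ, the Normal prior is conjugate. Weight on the data is w = (n/σ²)/(n/σ² + 1/τ₀²) = 0.557013/(0.557013+0.0441353) = 0.92658.
Posterior mean = w·x̄ + (1−w)·μ₀ = 0.92658·131.21 + 0.073418·125.46 = 130.788.

Posterior mean ≈ 130.788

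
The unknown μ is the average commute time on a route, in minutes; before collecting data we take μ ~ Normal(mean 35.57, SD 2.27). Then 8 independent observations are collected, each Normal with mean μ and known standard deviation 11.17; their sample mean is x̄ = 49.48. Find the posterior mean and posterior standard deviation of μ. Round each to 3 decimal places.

Posterior mean ≈ 39.024; posterior SD ≈ 1.968

Prior precision 1/τ₀² = 1/2.27² = 0.194065; data precision n/σ² = 8/11.17² = 0.0641185.
Posterior precision = 0.194065 + 0.0641185 = 0.258184, giving posterior SD = 1/√0.258184 = 1.968.
Posterior mean = (0.194065·35.57 + 0.0641185·49.48) / 0.258184 = 39.024.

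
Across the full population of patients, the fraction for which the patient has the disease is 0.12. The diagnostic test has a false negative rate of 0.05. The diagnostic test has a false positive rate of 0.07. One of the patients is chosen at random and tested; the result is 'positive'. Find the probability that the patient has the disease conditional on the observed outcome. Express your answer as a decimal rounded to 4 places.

P(H | E) ≈ 0.6492

Write H for 'the patient has the disease'. Prior odds H:¬H = 0.12/0.88 = 0.13636. For the 'positive' outcome, the likelihood ratio is 0.95/0.07 = 13.571.
Posterior odds = 0.13636 × 13.571 = 1.8506, so P(H|E) = 1.8506/(1+1.8506) = 0.6492.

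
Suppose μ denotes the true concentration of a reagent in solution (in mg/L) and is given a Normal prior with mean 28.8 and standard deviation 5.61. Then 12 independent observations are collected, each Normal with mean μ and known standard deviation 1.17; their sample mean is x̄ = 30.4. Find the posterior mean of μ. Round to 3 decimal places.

Posterior mean ≈ 30.394

Prior precision 1/τ₀² = 1/5.61² = 0.0317742; data precision n/σ² = 12/1.17² = 8.76616.
Posterior precision = 0.0317742 + 8.76616 = 8.79794.
Posterior mean = (0.0317742·28.8 + 8.76616·30.4) / 8.79794 = 30.394.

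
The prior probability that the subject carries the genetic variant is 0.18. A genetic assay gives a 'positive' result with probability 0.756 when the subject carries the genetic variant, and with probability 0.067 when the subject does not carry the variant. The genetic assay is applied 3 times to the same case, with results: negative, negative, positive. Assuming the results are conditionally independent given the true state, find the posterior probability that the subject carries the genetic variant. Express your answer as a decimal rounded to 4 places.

Posterior P(H) ≈ 0.1449

Let H be the event that the subject carries the genetic variant; start with P(H) = 0.18. P('positive'|H) = 0.756, P('positive'|¬H) = 0.067.
Update on result 1 ('negative'): P(H) ← 0.244·0.1800 / (0.244·0.1800 + 0.933·0.8200) = 0.043920/0.80898 = 0.0543.
Update on result 2 ('negative'): P(H) ← 0.244·0.0543 / (0.244·0.0543 + 0.933·0.9457) = 0.013247/0.89559 = 0.0148.
Update on result 3 ('positive'): P(H) ← 0.756·0.0148 / (0.756·0.0148 + 0.067·0.9852) = 0.011182/0.077191 = 0.1449.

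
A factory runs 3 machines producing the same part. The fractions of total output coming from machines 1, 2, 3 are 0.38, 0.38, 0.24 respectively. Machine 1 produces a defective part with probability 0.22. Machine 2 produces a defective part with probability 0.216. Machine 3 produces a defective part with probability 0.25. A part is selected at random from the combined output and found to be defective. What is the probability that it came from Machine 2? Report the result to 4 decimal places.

P(defective|M1) = 0.22; P(defective|M2) = 0.216; P(defective|M3) = 0.25.
Prior × likelihood for each source: 0.38·0.22=0.08360, 0.38·0.216=0.08208, 0.24·0.25=0.06000. Summing gives P(defective) = 0.22568.
P(Machine 2 | defective) = 0.08208 / 0.22568 = 0.3637.

Posterior probability ≈ 0.3637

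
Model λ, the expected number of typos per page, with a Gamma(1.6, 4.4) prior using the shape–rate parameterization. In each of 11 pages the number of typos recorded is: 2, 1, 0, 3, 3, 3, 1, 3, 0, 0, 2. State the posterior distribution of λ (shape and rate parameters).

The Poisson likelihood adds the total count to the shape and the number of exposure periods to the rate. Here ∑xᵢ = 18 and n = 11, so shape 1.6→19.6 and rate 4.4→15.4.

Posterior: Gamma(shape=19.6, rate=15.4)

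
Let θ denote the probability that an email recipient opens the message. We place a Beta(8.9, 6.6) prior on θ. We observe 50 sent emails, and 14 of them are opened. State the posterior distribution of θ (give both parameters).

The binomial likelihood is conjugate to the Beta prior: with 14 successes and 36 failures, the posterior is Beta(8.9+14, 6.6+36) = Beta(22.9, 42.6).

Posterior: Beta(22.9, 42.6)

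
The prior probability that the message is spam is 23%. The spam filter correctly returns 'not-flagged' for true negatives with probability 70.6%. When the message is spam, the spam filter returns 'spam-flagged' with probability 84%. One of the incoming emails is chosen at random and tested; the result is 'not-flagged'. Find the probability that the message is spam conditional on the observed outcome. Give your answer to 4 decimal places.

P(H | E) ≈ 0.0634

Let H be the event that the message is spam. P(H) = 0.23, so P(¬H) = 0.77. With E the 'not-flagged' result, P(E|H) = 0.16 and P(E|¬H) = 0.706.
P(E) = 0.16·0.23 + 0.706·0.77 = 0.036800 + 0.54362 = 0.58042.
By Bayes' theorem, P(H|E) = 0.036800 / 0.58042 = 0.0634.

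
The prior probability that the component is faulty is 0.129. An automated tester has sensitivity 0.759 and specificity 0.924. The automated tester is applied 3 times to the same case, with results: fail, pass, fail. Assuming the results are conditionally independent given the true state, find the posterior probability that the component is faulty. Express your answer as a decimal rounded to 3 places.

Let H be the event that the component is faulty; start with P(H) = 0.129. P('fail'|H) = 0.759, P('fail'|¬H) = 0.076.
Update on result 1 ('fail'): P(H) ← 0.759·0.1290 / (0.759·0.1290 + 0.076·0.8710) = 0.097911/0.16411 = 0.5966.
Update on result 2 ('pass'): P(H) ← 0.241·0.5966 / (0.241·0.5966 + 0.924·0.4034) = 0.14379/0.51650 = 0.2784.
Update on result 3 ('fail'): P(H) ← 0.759·0.2784 / (0.759·0.2784 + 0.076·0.7216) = 0.21130/0.26614 = 0.7939.

Posterior P(H) ≈ 0.794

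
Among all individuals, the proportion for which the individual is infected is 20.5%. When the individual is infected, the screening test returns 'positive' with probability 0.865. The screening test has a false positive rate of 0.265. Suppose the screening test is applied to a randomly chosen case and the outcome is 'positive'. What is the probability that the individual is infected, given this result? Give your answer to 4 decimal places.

P(H | E) ≈ 0.4570

Let H be the event that the individual is infected. P(H) = 0.205, so P(¬H) = 0.795. With E the 'positive' result, P(E|H) = 0.865 and P(E|¬H) = 0.265.
P(E) = 0.865·0.205 + 0.265·0.795 = 0.17732 + 0.21068 = 0.38800.
By Bayes' theorem, P(H|E) = 0.17732 / 0.38800 = 0.4570.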